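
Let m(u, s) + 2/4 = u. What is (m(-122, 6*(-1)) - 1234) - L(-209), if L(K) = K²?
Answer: -90075/2 ≈ -45038.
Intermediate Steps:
m(u, s) = -½ + u
(m(-122, 6*(-1)) - 1234) - L(-209) = ((-½ - 122) - 1234) - 1*(-209)² = (-245/2 - 1234) - 1*43681 = -2713/2 - 43681 = -90075/2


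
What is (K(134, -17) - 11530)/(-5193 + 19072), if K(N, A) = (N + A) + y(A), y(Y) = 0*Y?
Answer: -11413/13879 ≈ -0.82232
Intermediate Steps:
y(Y) = 0
K(N, A) = A + N (K(N, A) = (N + A) + 0 = (A + N) + 0 = A + N)
(K(134, -17) - 11530)/(-5193 + 19072) = ((-17 + 134) - 11530)/(-5193 + 19072) = (117 - 11530)/13879 = -11413*1/13879 = -11413/13879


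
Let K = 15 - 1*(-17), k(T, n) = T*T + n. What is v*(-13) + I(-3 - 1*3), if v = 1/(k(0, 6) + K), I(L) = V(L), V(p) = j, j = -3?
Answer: -127/38 ≈ -3.3421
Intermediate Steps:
V(p) = -3
k(T, n) = n + T² (k(T, n) = T² + n = n + T²)
K = 32 (K = 15 + 17 = 32)
I(L) = -3
v = 1/38 (v = 1/((6 + 0²) + 32) = 1/((6 + 0) + 32) = 1/(6 + 32) = 1/38 ≈ 0.026316)
v*(-13) + I(-3 - 1*3) = (1/38)*(-13) - 3 = -13/38 - 3 = -127/38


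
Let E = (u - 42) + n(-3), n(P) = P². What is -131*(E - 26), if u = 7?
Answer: 6812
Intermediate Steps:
E = -26 (E = (7 - 42) + (-3)² = -35 + 9 = -26)
-131*(E - 26) = -131*(-26 - 26) = -131*(-52) = 6812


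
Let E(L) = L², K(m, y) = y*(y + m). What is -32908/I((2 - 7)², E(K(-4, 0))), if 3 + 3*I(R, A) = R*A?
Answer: 32908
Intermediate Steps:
K(m, y) = y*(m + y)
I(R, A) = -1 + A*R/3 (I(R, A) = -1 + (R*A)/3 = -1 + (A*R)/3 = -1 + A*R/3)
-32908/I((2 - 7)², E(K(-4, 0))) = -32908/(-1 + (0*(-4 + 0))²*(2 - 7)²/3) = -32908/(-1 + (⅓)*(0*(-4))²*(-5)²) = -32908/(-1 + (⅓)*0²*25) = -32908/(-1 + (⅓)*0*25) = -32908/(-1 + 0) = -32908/(-1) = -32908*(-1) = 32908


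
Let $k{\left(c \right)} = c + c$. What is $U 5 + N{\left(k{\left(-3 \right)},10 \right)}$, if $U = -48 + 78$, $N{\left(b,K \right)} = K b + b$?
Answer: $84$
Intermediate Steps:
$k{\left(c \right)} = 2 c$
$N{\left(b,K \right)} = b + K b$
$U = 30$
$U 5 + N{\left(k{\left(-3 \right)},10 \right)} = 30 \cdot 5 + 2 \left(-3\right) \left(1 + 10\right) = 150 - 66 = 84$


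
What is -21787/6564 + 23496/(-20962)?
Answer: -305463419/68797284 ≈ -4.4400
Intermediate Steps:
-21787/6564 + 23496/(-20962) = -21787*1/6564 + 23496*(-1/20962) = -21787/6564 - 11748/10481 = -305463419/68797284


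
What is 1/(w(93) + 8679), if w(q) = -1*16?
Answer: 1/8663 ≈ 0.00011543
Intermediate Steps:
w(q) = -16
1/(w(93) + 8679) = 1/(-16 + 8679) = 1/8663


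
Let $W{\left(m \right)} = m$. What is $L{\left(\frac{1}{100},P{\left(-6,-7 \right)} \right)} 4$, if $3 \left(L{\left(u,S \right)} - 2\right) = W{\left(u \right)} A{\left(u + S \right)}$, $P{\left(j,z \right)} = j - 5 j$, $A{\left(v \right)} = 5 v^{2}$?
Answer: $\frac{6964801}{150000} \approx 46.432$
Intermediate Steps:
$P{\left(j,z \right)} = - 4 j$
$L{\left(u,S \right)} = 2 + \frac{5 u \left(S + u\right)^{2}}{3}$ ($L{\left(u,S \right)} = 2 + \frac{u 5 \left(u + S\right)^{2}}{3} = 2 + \frac{u 5 \left(S + u\right)^{2}}{3} = 2 + \frac{5 u \left(S + u\right)^{2}}{3}$)
$L{\left(\frac{1}{100},P{\left(-6,-7 \right)} \right)} 4 = \left(2 + \frac{5 \left(\left(-4\right) \left(-6\right) + \frac{1}{100}\right)^{2}}{3 \cdot 100}\right) 4 = \left(2 + \frac{5}{3} \cdot \frac{1}{100} \left(24 + \frac{1}{100}\right)^{2}\right) 4 = \left(2 + \frac{5}{3} \cdot \frac{1}{100} \left(\frac{2401}{100}\right)^{2}\right) 4 = \left(2 + \frac{5}{3} \cdot \frac{1}{100} \cdot \frac{5764801}{10000}\right) 4 = \left(2 + \frac{5764801}{600000}\right) 4 = \frac{6964801}{600000} \cdot 4 = \frac{6964801}{150000}$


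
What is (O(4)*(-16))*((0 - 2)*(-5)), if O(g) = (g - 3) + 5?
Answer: -960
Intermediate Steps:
O(g) = 2 + g (O(g) = (-3 + g) + 5 = 2 + g)
(O(4)*(-16))*((0 - 2)*(-5)) = ((2 + 4)*(-16))*((0 - 2)*(-5)) = (6*(-16))*(-2*(-5)) = -96*10 = -960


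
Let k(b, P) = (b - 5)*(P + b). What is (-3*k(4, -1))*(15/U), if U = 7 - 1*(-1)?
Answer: 135/8 ≈ 16.875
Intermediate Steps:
U = 8 (U = 7 + 1 = 8)
k(b, P) = (-5 + b)*(P + b)
(-3*k(4, -1))*(15/U) = (-3*(4**2 - 5*(-1) - 5*4 - 1*4))*(15/8) = (-3*(16 + 5 - 20 - 4))*(15*(1/8)) = -3*(-3)*(15/8) = 9*(15/8) = 135/8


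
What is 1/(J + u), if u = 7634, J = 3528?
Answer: 1/11162 ≈ 8.9590e-5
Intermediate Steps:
1/(J + u) = 1/(3528 + 7634) = 1/11162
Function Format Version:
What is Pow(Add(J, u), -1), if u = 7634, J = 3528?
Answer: Rational(1, 11162) ≈ 8.9590e-5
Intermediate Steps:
Pow(Add(J, u), -1) = Pow(Add(3528, 7634), -1) = Pow(11162, -1) = Rational(1, 11162)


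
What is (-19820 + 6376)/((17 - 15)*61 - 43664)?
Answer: 6722/21771 ≈ 0.30876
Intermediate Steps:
(-19820 + 6376)/((17 - 15)*61 - 43664) = -13444/(2*61 - 43664) = -13444/(122 - 43664) = -13444/(-43542) = -13444*(-1/43542) = 6722/21771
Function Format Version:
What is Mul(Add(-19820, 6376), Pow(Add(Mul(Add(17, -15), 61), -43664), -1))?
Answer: Rational(6722, 21771) ≈ 0.30876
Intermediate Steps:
Mul(Add(-19820, 6376), Pow(Add(Mul(Add(17, -15), 61), -43664), -1)) = Mul(-13444, Pow(Add(Mul(2, 61), -43664), -1)) = Mul(-13444, Pow(Add(122, -43664), -1)) = Mul(-13444, Pow(-43542, -1)) = Mul(-13444, Rational(-1, 43542)) = Rational(6722, 21771)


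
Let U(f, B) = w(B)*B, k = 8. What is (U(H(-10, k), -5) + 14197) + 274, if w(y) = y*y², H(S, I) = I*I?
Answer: 15096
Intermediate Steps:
H(S, I) = I²
w(y) = y³
U(f, B) = B⁴ (U(f, B) = B³*B = B⁴)
(U(H(-10, k), -5) + 14197) + 274 = ((-5)⁴ + 14197) + 274 = (625 + 14197) + 274 = 14822 + 274 = 15096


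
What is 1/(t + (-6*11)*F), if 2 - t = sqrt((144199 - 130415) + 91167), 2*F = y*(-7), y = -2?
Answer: -460/106649 + sqrt(104951)/106649 ≈ -0.0012756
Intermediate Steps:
F = 7 (F = (-2*(-7))/2 = (1/2)*14 = 7)
t = 2 - sqrt(104951) (t = 2 - sqrt((144199 - 130415) + 91167) = 2 - sqrt(13784 + 91167) = 2 - sqrt(104951) ≈ -321.96)
1/(t + (-6*11)*F) = 1/((2 - sqrt(104951)) - 6*11*7) = 1/((2 - sqrt(104951)) - 66*7) = 1/((2 - sqrt(104951)) - 462) = 1/(-460 - sqrt(104951))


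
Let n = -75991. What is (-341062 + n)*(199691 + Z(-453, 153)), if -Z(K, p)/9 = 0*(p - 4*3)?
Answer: -83281730623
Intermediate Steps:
Z(K, p) = 0 (Z(K, p) = -0*(p - 4*3) = -0*(p - 12) = -0*(-12 + p) = -9*0 = 0)
(-341062 + n)*(199691 + Z(-453, 153)) = (-341062 - 75991)*(199691 + 0) = -417053*199691 = -83281730623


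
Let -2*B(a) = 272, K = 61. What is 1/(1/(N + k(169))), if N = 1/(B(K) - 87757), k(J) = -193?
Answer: -16963350/87893 ≈ -193.00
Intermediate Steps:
B(a) = -136 (B(a) = -½*272 = -136)
N = -1/87893 (N = 1/(-136 - 87757) = 1/(-87893) = -1/87893 ≈ -1.1377e-5)
1/(1/(N + k(169))) = 1/(1/(-1/87893 - 193)) = 1/(1/(-16963350/87893)) = 1/(-87893/16963350) = -16963350/87893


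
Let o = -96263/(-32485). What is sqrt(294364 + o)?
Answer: sqrt(310638163435455)/32485 ≈ 542.56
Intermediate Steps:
o = 96263/32485 (o = -96263*(-1/32485) = 96263/32485 ≈ 2.9633)
sqrt(294364 + o) = sqrt(294364 + 96263/32485) = sqrt(9562510803/32485) = sqrt(310638163435455)/32485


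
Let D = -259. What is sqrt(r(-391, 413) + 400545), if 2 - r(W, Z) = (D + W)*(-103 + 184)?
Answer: sqrt(453197) ≈ 673.20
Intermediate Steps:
r(W, Z) = 20981 - 81*W (r(W, Z) = 2 - (-259 + W)*(-103 + 184) = 2 - (-259 + W)*81 = 2 - (-20979 + 81*W) = 2 + (20979 - 81*W) = 20981 - 81*W)
sqrt(r(-391, 413) + 400545) = sqrt((20981 - 81*(-391)) + 400545) = sqrt((20981 + 31671) + 400545) = sqrt(52652 + 400545) = sqrt(453197)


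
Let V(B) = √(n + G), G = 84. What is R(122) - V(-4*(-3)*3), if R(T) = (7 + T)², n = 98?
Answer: 16641 - √182 ≈ 16628.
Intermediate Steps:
V(B) = √182 (V(B) = √(98 + 84) = √182)
R(122) - V(-4*(-3)*3) = (7 + 122)² - √182 = 129² - √182 = 16641 - √182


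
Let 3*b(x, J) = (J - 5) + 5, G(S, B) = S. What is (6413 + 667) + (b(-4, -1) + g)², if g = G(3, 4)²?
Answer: 64396/9 ≈ 7155.1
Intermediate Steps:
b(x, J) = J/3 (b(x, J) = ((J - 5) + 5)/3 = ((-5 + J) + 5)/3 = J/3)
g = 9 (g = 3² = 9)
(6413 + 667) + (b(-4, -1) + g)² = (6413 + 667) + ((⅓)*(-1) + 9)² = 7080 + (-⅓ + 9)² = 7080 + (26/3)² = 7080 + 676/9 = 64396/9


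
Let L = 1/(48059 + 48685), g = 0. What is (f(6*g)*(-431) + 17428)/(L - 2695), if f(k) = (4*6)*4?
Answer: 2316825312/260725079 ≈ 8.8861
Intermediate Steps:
L = 1/96744 ≈ 1.0337e-5
f(k) = 96 (f(k) = 24*4 = 96)
(f(6*g)*(-431) + 17428)/(L - 2695) = (96*(-431) + 17428)/(1/96744 - 2695) = (-41376 + 17428)/(-260725079/96744) = -23948*(-96744/260725079) = 2316825312/260725079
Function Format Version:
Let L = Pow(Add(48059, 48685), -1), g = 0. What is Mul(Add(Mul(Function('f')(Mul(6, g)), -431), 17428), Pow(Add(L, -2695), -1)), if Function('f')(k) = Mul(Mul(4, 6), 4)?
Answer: Rational(2316825312, 260725079) ≈ 8.8861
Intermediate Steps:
L = Rational(1, 96744) (L = Pow(96744, -1) = Rational(1, 96744) ≈ 1.0337e-5)
Function('f')(k) = 96 (Function('f')(k) = Mul(24, 4) = 96)
Mul(Add(Mul(Function('f')(Mul(6, g)), -431), 17428), Pow(Add(L, -2695), -1)) = Mul(Add(Mul(96, -431), 17428), Pow(Add(Rational(1, 96744), -2695), -1)) = Mul(Add(-41376, 17428), Pow(Rational(-260725079, 96744), -1)) = Mul(-23948, Rational(-96744, 260725079)) = Rational(2316825312, 260725079)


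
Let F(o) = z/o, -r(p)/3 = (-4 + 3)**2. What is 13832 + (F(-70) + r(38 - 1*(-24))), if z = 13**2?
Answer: 967861/70 ≈ 13827.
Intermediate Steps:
r(p) = -3 (r(p) = -3*(-4 + 3)**2 = -3*(-1)**2 = -3*1 = -3)
z = 169
F(o) = 169/o
13832 + (F(-70) + r(38 - 1*(-24))) = 13832 + (169/(-70) - 3) = 13832 + (169*(-1/70) - 3) = 13832 + (-169/70 - 3) = 13832 - 379/70 = 967861/70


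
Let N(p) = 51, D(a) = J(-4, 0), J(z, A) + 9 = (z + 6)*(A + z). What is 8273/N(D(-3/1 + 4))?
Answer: 8273/51 ≈ 162.22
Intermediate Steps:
J(z, A) = -9 + (6 + z)*(A + z) (J(z, A) = -9 + (z + 6)*(A + z) = -9 + (6 + z)*(A + z))
D(a) = -17 (D(a) = -9 + (-4)**2 + 6*0 + 6*(-4) + 0*(-4) = -9 + 16 + 0 - 24 + 0 = -17)
8273/N(D(-3/1 + 4)) = 8273/51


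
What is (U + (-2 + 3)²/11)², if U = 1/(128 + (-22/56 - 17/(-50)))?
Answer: 9460091169/970605247249 ≈ 0.0097466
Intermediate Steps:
U = 700/89563 (U = 1/(128 + (-22*1/56 - 17*(-1/50))) = 1/(128 + (-11/28 + 17/50)) = 1/(128 - 37/700) = 1/(89563/700) = 700/89563 ≈ 0.0078157)
(U + (-2 + 3)²/11)² = (700/89563 + (-2 + 3)²/11)² = (700/89563 + 1²*(1/11))² = (700/89563 + 1*(1/11))² = (700/89563 + 1/11)² = (97263/985193)² = 9460091169/970605247249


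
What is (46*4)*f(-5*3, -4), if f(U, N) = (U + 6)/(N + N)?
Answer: 207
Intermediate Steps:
f(U, N) = (6 + U)/(2*N) (f(U, N) = (6 + U)/((2*N)) = (6 + U)*(1/(2*N)) = (6 + U)/(2*N))
(46*4)*f(-5*3, -4) = (46*4)*((½)*(6 - 5*3)/(-4)) = 184*((½)*(-¼)*(6 - 15)) = 184*((½)*(-¼)*(-9)) = 184*(9/8) = 207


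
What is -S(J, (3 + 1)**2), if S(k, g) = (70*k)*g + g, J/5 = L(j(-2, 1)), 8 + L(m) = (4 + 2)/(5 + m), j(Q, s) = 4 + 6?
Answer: 42544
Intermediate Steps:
j(Q, s) = 10
L(m) = -8 + 6/(5 + m) (L(m) = -8 + (4 + 2)/(5 + m) = -8 + 6/(5 + m))
J = -38 (J = 5*(2*(-17 - 4*10)/(5 + 10)) = 5*(2*(-17 - 40)/15) = 5*(2*(1/15)*(-57)) = 5*(-38/5) = -38)
S(k, g) = g + 70*g*k (S(k, g) = 70*g*k + g = g + 70*g*k)
-S(J, (3 + 1)**2) = -(3 + 1)**2*(1 + 70*(-38)) = -4**2*(1 - 2660) = -16*(-2659) = -1*(-42544) = 42544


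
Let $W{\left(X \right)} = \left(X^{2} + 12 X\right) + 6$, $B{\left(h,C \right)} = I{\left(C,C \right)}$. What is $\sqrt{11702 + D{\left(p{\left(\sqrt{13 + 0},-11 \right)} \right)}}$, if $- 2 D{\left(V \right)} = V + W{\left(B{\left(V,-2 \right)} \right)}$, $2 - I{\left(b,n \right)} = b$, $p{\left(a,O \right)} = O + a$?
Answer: $\frac{\sqrt{46690 - 2 \sqrt{13}}}{2} \approx 108.03$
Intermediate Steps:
$I{\left(b,n \right)} = 2 - b$
$B{\left(h,C \right)} = 2 - C$
$W{\left(X \right)} = 6 + X^{2} + 12 X$
$D{\left(V \right)} = -35 - \frac{V}{2}$ ($D{\left(V \right)} = - \frac{V + \left(6 + \left(2 - -2\right)^{2} + 12 \left(2 - -2\right)\right)}{2} = - \frac{V + \left(6 + \left(2 + 2\right)^{2} + 12 \left(2 + 2\right)\right)}{2} = - \frac{V + \left(6 + 4^{2} + 12 \cdot 4\right)}{2} = - \frac{V + \left(6 + 16 + 48\right)}{2} = - \frac{V + 70}{2} = - \frac{70 + V}{2} = -35 - \frac{V}{2}$)
$\sqrt{11702 + D{\left(p{\left(\sqrt{13 + 0},-11 \right)} \right)}} = \sqrt{11702 - \left(35 + \frac{-11 + \sqrt{13 + 0}}{2}\right)} = \sqrt{11702 - \left(35 + \frac{-11 + \sqrt{13}}{2}\right)} = \sqrt{11702 - \left(\frac{59}{2} + \frac{\sqrt{13}}{2}\right)} = \sqrt{\frac{23345}{2} - \frac{\sqrt{13}}{2}}$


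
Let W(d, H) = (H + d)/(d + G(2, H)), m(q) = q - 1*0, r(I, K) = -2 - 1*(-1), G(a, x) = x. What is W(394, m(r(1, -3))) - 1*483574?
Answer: -483573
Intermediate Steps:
r(I, K) = -1 (r(I, K) = -2 + 1 = -1)
m(q) = q (m(q) = q + 0 = q)
W(d, H) = 1 (W(d, H) = (H + d)/(d + H) = (H + d)/(H + d) = 1)
W(394, m(r(1, -3))) - 1*483574 = 1 - 1*483574 = 1 - 483574 = -483573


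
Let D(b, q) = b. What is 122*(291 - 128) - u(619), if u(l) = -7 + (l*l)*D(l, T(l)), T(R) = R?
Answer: -237156766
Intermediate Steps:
u(l) = -7 + l**3 (u(l) = -7 + (l*l)*l = -7 + l**2*l = -7 + l**3)
122*(291 - 128) - u(619) = 122*(291 - 128) - (-7 + 619**3) = 122*163 - (-7 + 237176659) = 19886 - 1*237176652 = 19886 - 237176652 = -237156766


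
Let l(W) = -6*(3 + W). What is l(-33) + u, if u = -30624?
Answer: -30444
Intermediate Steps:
l(W) = -18 - 6*W
l(-33) + u = (-18 - 6*(-33)) - 30624 = (-18 + 198) - 30624 = 180 - 30624 = -30444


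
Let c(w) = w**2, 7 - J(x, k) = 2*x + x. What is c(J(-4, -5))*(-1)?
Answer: -361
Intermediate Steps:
J(x, k) = 7 - 3*x (J(x, k) = 7 - (2*x + x) = 7 - 3*x)
c(J(-4, -5))*(-1) = (7 - 3*(-4))**2*(-1) = (7 + 12)**2*(-1) = 19**2*(-1) = 361*(-1) = -361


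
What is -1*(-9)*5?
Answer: 45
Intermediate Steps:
-1*(-9)*5 = 9*5 = 45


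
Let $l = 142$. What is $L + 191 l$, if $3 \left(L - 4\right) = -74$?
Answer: $\frac{81304}{3} \approx 27101.0$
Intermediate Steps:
$L = - \frac{62}{3}$ ($L = 4 + \frac{1}{3} \left(-74\right) = 4 - \frac{74}{3} = - \frac{62}{3} \approx -20.667$)
$L + 191 l = - \frac{62}{3} + 191 \cdot 142 = - \frac{62}{3} + 27122 = \frac{81304}{3}$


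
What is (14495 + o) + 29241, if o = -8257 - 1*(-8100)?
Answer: 43579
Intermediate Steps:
o = -157 (o = -8257 + 8100 = -157)
(14495 + o) + 29241 = (14495 - 157) + 29241 = 14338 + 29241 = 43579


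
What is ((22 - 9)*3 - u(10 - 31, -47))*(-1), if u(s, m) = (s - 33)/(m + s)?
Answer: -1299/34 ≈ -38.206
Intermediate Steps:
u(s, m) = (-33 + s)/(m + s)
((22 - 9)*3 - u(10 - 31, -47))*(-1) = ((22 - 9)*3 - (-33 + (10 - 31))/(-47 + (10 - 31)))*(-1) = (13*3 - (-33 - 21)/(-47 - 21))*(-1) = (39 - (-54)/(-68))*(-1) = (39 - (-1)*(-54)/68)*(-1) = (39 - 1*27/34)*(-1) = (39 - 27/34)*(-1) = (1299/34)*(-1) = -1299/34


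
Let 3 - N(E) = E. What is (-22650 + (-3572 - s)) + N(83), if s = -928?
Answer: -25374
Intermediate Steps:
N(E) = 3 - E
(-22650 + (-3572 - s)) + N(83) = (-22650 + (-3572 - 1*(-928))) + (3 - 1*83) = (-22650 + (-3572 + 928)) + (3 - 83) = (-22650 - 2644) - 80 = -25294 - 80 = -25374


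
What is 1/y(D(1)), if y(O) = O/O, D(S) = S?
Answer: 1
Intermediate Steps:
y(O) = 1
1/y(D(1)) = 1/1 = 1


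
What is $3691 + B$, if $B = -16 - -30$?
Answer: $3705$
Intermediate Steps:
$B = 14$ ($B = -16 + 30 = 14$)
$3691 + B = 3691 + 14 = 3705$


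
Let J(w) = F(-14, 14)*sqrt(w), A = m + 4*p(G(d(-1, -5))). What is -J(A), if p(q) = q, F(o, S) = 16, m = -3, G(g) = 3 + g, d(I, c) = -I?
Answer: -16*sqrt(13) ≈ -57.689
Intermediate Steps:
A = 13 (A = -3 + 4*(3 - 1*(-1)) = -3 + 4*(3 + 1) = -3 + 4*4 = -3 + 16 = 13)
J(w) = 16*sqrt(w)
-J(A) = -16*sqrt(13)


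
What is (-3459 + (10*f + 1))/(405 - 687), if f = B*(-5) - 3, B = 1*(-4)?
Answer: 548/47 ≈ 11.660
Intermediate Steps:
B = -4
f = 17 (f = -4*(-5) - 3 = 20 - 3 = 17)
(-3459 + (10*f + 1))/(405 - 687) = (-3459 + (10*17 + 1))/(405 - 687) = (-3459 + (170 + 1))/(-282) = (-3459 + 171)*(-1/282) = -3288*(-1/282) = 548/47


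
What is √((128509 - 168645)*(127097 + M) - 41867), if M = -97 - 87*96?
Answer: I*√4762097995 ≈ 69008.0*I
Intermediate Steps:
M = -8449 (M = -97 - 8352 = -8449)
√((128509 - 168645)*(127097 + M) - 41867) = √((128509 - 168645)*(127097 - 8449) - 41867) = √(-40136*118648 - 41867) = √(-4762056128 - 41867) = √(-4762097995) = I*√4762097995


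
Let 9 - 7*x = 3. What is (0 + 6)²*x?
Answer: 216/7 ≈ 30.857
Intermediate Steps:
x = 6/7 (x = 9/7 - ⅐*3 = 9/7 - 3/7 = 6/7 ≈ 0.85714)
(0 + 6)²*x = (0 + 6)²*(6/7) = 6²*(6/7) = 36*(6/7) = 216/7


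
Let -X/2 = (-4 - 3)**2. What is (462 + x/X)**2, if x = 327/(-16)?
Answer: 525252416049/2458624 ≈ 2.1364e+5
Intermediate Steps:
x = -327/16 (x = 327*(-1/16) = -327/16 ≈ -20.438)
X = -98 (X = -2*(-4 - 3)**2 = -2*(-7)**2 = -2*49 = -98)
(462 + x/X)**2 = (462 - 327/16/(-98))**2 = (462 - 327/16*(-1/98))**2 = (462 + 327/1568)**2 = (724743/1568)**2 = 525252416049/2458624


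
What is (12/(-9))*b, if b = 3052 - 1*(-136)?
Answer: -12752/3 ≈ -4250.7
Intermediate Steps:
b = 3188 (b = 3052 + 136 = 3188)
(12/(-9))*b = (12/(-9))*3188 = (12*(-⅑))*3188 = -4/3*3188 = -12752/3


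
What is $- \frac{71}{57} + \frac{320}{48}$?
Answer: $\frac{103}{19} \approx 5.4211$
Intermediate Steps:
$- \frac{71}{57} + \frac{320}{48} = \left(-71\right) \frac{1}{57} + 320 \cdot \frac{1}{48} = - \frac{71}{57} + \frac{20}{3} = \frac{103}{19}$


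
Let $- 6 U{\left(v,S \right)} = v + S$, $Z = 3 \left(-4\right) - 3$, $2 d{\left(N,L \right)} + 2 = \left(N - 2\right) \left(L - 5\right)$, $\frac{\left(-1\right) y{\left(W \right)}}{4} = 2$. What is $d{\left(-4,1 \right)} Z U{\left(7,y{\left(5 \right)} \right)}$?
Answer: $- \frac{55}{2} \approx -27.5$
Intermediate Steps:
$y{\left(W \right)} = -8$ ($y{\left(W \right)} = \left(-4\right) 2 = -8$)
$d{\left(N,L \right)} = -1 + \frac{\left(-5 + L\right) \left(-2 + N\right)}{2}$ ($d{\left(N,L \right)} = -1 + \frac{\left(N - 2\right) \left(L - 5\right)}{2} = -1 + \frac{\left(-2 + N\right) \left(-5 + L\right)}{2} = -1 + \frac{\left(-5 + L\right) \left(-2 + N\right)}{2}$)
$Z = -15$ ($Z = -12 - 3 = -15$)
$U{\left(v,S \right)} = - \frac{S}{6} - \frac{v}{6}$ ($U{\left(v,S \right)} = - \frac{v + S}{6} = - \frac{S + v}{6} = - \frac{S}{6} - \frac{v}{6}$)
$d{\left(-4,1 \right)} Z U{\left(7,y{\left(5 \right)} \right)} = \left(4 - 1 - -10 + \frac{1}{2} \cdot 1 \left(-4\right)\right) \left(-15\right) \left(\left(- \frac{1}{6}\right) \left(-8\right) - \frac{7}{6}\right) = \left(4 - 1 + 10 - 2\right) \left(-15\right) \left(\frac{4}{3} - \frac{7}{6}\right) = 11 \left(-15\right) \frac{1}{6} = \left(-165\right) \frac{1}{6} = - \frac{55}{2}$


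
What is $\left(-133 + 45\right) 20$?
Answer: $-1760$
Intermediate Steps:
$\left(-133 + 45\right) 20 = \left(-88\right) 20 = -1760$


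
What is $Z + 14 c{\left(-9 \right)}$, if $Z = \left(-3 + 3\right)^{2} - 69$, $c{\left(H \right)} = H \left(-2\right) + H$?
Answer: $57$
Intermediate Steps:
$c{\left(H \right)} = - H$ ($c{\left(H \right)} = - 2 H + H = - H$)
$Z = -69$ ($Z = 0^{2} - 69 = 0 - 69 = -69$)
$Z + 14 c{\left(-9 \right)} = -69 + 14 \left(\left(-1\right) \left(-9\right)\right) = -69 + 14 \cdot 9 = -69 + 126 = 57$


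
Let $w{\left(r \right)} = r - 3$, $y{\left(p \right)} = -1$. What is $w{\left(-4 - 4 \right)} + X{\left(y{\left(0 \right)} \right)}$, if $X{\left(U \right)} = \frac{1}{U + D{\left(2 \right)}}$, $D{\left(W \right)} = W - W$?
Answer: $-12$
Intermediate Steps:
$D{\left(W \right)} = 0$
$X{\left(U \right)} = \frac{1}{U}$ ($X{\left(U \right)} = \frac{1}{U + 0} = \frac{1}{U}$)
$w{\left(r \right)} = -3 + r$ ($w{\left(r \right)} = r - 3 = -3 + r$)
$w{\left(-4 - 4 \right)} + X{\left(y{\left(0 \right)} \right)} = \left(-3 - 8\right) + \frac{1}{-1} = \left(-3 - 8\right) - 1 = -11 - 1 = -12$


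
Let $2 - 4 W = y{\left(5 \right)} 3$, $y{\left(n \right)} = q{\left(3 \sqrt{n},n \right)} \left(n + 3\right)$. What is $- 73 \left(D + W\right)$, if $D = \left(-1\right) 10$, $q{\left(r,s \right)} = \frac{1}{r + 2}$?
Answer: $\frac{55115}{82} + \frac{1314 \sqrt{5}}{41} \approx 743.8$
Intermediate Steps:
$q{\left(r,s \right)} = \frac{1}{2 + r}$
$D = -10$
$y{\left(n \right)} = \frac{3 + n}{2 + 3 \sqrt{n}}$ ($y{\left(n \right)} = \frac{n + 3}{2 + 3 \sqrt{n}} = \frac{3 + n}{2 + 3 \sqrt{n}}$)
$W = \frac{1}{2} - \frac{6}{2 + 3 \sqrt{5}}$ ($W = \frac{1}{2} - \frac{\frac{3 + 5}{2 + 3 \sqrt{5}} \cdot 3}{4} = \frac{1}{2} - \frac{\frac{1}{2 + 3 \sqrt{5}} \cdot 8 \cdot 3}{4} = \frac{1}{2} - \frac{\frac{8}{2 + 3 \sqrt{5}} \cdot 3}{4} = \frac{1}{2} - \frac{24 \frac{1}{2 + 3 \sqrt{5}}}{4} = \frac{1}{2} - \frac{6}{2 + 3 \sqrt{5}} \approx -0.18901$)
$- 73 \left(D + W\right) = - 73 \left(-10 + \left(\frac{65}{82} - \frac{18 \sqrt{5}}{41}\right)\right) = - 73 \left(- \frac{755}{82} - \frac{18 \sqrt{5}}{41}\right) = \frac{55115}{82} + \frac{1314 \sqrt{5}}{41}$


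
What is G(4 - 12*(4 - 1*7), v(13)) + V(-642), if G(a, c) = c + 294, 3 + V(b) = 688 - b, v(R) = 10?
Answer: 1631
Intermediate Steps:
V(b) = 685 - b (V(b) = -3 + (688 - b) = 685 - b)
G(a, c) = 294 + c
G(4 - 12*(4 - 1*7), v(13)) + V(-642) = (294 + 10) + (685 - 1*(-642)) = 304 + (685 + 642) = 304 + 1327 = 1631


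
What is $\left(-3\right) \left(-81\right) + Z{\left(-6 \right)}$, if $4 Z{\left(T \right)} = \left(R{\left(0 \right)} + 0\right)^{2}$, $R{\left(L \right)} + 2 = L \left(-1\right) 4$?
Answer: $244$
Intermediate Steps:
$R{\left(L \right)} = -2 - 4 L$ ($R{\left(L \right)} = -2 + L \left(-1\right) 4 = -2 + - L 4 = -2 - 4 L$)
$Z{\left(T \right)} = 1$ ($Z{\left(T \right)} = \frac{\left(\left(-2 - 0\right) + 0\right)^{2}}{4} = \frac{\left(\left(-2 + 0\right) + 0\right)^{2}}{4} = \frac{\left(-2 + 0\right)^{2}}{4} = \frac{\left(-2\right)^{2}}{4} = \frac{1}{4} \cdot 4 = 1$)
$\left(-3\right) \left(-81\right) + Z{\left(-6 \right)} = \left(-3\right) \left(-81\right) + 1 = 243 + 1 = 244$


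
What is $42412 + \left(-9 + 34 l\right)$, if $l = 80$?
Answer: $45123$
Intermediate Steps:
$42412 + \left(-9 + 34 l\right) = 42412 + \left(-9 + 34 \cdot 80\right) = 42412 + \left(-9 + 2720\right) = 42412 + 2711 = 45123$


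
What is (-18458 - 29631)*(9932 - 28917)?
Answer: 912969665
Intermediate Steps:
(-18458 - 29631)*(9932 - 28917) = -48089*(-18985) = 912969665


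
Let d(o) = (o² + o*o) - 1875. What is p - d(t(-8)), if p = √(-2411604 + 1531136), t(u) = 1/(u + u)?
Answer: 239999/128 + 2*I*√220117 ≈ 1875.0 + 938.33*I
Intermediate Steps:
t(u) = 1/(2*u)
d(o) = -1875 + 2*o² (d(o) = (o² + o²) - 1875 = 2*o² - 1875 = -1875 + 2*o²)
p = 2*I*√220117 (p = √(-880468) = 2*I*√220117 ≈ 938.33*I)
p - d(t(-8)) = 2*I*√220117 - (-1875 + 2*((½)/(-8))²) = 2*I*√220117 - (-1875 + 2*((½)*(-⅛))²) = 2*I*√220117 - (-1875 + 2*(-1/16)²) = 2*I*√220117 - (-1875 + 2*(1/256)) = 2*I*√220117 - (-1875 + 1/128) = 2*I*√220117 - 1*(-239999/128) = 2*I*√220117 + 239999/128 = 239999/128 + 2*I*√220117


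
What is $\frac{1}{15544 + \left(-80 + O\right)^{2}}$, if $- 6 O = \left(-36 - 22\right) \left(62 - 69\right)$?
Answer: $\frac{9}{336145} \approx 2.6774 \cdot 10^{-5}$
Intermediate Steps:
$O = - \frac{203}{3}$ ($O = - \frac{\left(-36 - 22\right) \left(62 - 69\right)}{6} = - \frac{\left(-58\right) \left(-7\right)}{6} = \left(- \frac{1}{6}\right) 406 = - \frac{203}{3} \approx -67.667$)
$\frac{1}{15544 + \left(-80 + O\right)^{2}} = \frac{1}{15544 + \left(-80 - \frac{203}{3}\right)^{2}} = \frac{1}{15544 + \left(- \frac{443}{3}\right)^{2}} = \frac{1}{15544 + \frac{196249}{9}} = \frac{1}{\frac{336145}{9}} = \frac{9}{336145}$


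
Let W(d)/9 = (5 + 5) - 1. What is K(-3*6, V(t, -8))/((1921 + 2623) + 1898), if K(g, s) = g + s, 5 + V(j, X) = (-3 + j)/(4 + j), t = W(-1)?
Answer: -1877/547570 ≈ -0.0034279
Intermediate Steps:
W(d) = 81 (W(d) = 9*((5 + 5) - 1) = 9*(10 - 1) = 9*9 = 81)
t = 81
V(j, X) = -5 + (-3 + j)/(4 + j)
K(-3*6, V(t, -8))/((1921 + 2623) + 1898) = (-3*6 + (-23 - 4*81)/(4 + 81))/((1921 + 2623) + 1898) = (-18 + (-23 - 324)/85)/(4544 + 1898) = (-18 + (1/85)*(-347))/6442 = (-18 - 347/85)*(1/6442) = -1877/85*1/6442 = -1877/547570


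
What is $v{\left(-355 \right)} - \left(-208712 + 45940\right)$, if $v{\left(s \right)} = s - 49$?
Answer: $162368$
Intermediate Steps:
$v{\left(s \right)} = -49 + s$
$v{\left(-355 \right)} - \left(-208712 + 45940\right) = \left(-49 - 355\right) - \left(-208712 + 45940\right) = -404 - -162772 = -404 + 162772 = 162368$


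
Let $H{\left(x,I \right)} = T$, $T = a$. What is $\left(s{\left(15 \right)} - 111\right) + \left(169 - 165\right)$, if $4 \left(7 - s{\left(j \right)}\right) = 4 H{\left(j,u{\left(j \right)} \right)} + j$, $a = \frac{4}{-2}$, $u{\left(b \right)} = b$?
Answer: $- \frac{407}{4} \approx -101.75$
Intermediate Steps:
$a = -2$ ($a = 4 \left(- \frac{1}{2}\right) = -2$)
$T = -2$
$H{\left(x,I \right)} = -2$
$s{\left(j \right)} = 9 - \frac{j}{4}$ ($s{\left(j \right)} = 7 - \frac{4 \left(-2\right) + j}{4} = 7 - \frac{-8 + j}{4} = 7 - \left(-2 + \frac{j}{4}\right) = 9 - \frac{j}{4}$)
$\left(s{\left(15 \right)} - 111\right) + \left(169 - 165\right) = \left(\left(9 - \frac{15}{4}\right) - 111\right) + \left(169 - 165\right) = \left(\frac{21}{4} - 111\right) + 4 = - \frac{423}{4} + 4 = - \frac{407}{4}$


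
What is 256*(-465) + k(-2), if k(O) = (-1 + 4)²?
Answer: -119031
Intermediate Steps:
k(O) = 9 (k(O) = 3² = 9)
256*(-465) + k(-2) = 256*(-465) + 9 = -119040 + 9 = -119031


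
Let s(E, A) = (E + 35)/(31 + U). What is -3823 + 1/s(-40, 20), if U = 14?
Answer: -3832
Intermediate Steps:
s(E, A) = 7/9 + E/45 (s(E, A) = (E + 35)/(31 + 14) = (35 + E)/45 = (35 + E)*(1/45) = 7/9 + E/45)
-3823 + 1/s(-40, 20) = -3823 + 1/(7/9 + (1/45)*(-40)) = -3823 + 1/(7/9 - 8/9) = -3823 + 1/(-⅑) = -3823 - 9 = -3832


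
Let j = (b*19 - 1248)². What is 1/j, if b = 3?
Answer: 1/1418481 ≈ 7.0498e-7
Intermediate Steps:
j = 1418481 (j = (3*19 - 1248)² = (57 - 1248)² = (-1191)² = 1418481)
1/j = 1/1418481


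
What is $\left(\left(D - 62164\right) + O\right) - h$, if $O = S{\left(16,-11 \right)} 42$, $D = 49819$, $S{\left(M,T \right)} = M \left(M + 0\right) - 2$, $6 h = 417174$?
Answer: $-71206$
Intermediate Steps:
$h = 69529$ ($h = \frac{1}{6} \cdot 417174 = 69529$)
$S{\left(M,T \right)} = -2 + M^{2}$ ($S{\left(M,T \right)} = M M - 2 = M^{2} - 2 = -2 + M^{2}$)
$O = 10668$ ($O = \left(-2 + 16^{2}\right) 42 = \left(-2 + 256\right) 42 = 254 \cdot 42 = 10668$)
$\left(\left(D - 62164\right) + O\right) - h = \left(\left(49819 - 62164\right) + 10668\right) - 69529 = \left(-12345 + 10668\right) - 69529 = -1677 - 69529 = -71206$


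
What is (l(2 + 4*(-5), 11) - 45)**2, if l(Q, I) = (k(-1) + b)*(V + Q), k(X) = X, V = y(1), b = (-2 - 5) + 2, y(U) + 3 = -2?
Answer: 8649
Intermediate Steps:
y(U) = -5 (y(U) = -3 - 2 = -5)
b = -5 (b = -7 + 2 = -5)
V = -5
l(Q, I) = 30 - 6*Q (l(Q, I) = (-1 - 5)*(-5 + Q) = -6*(-5 + Q) = 30 - 6*Q)
(l(2 + 4*(-5), 11) - 45)**2 = ((30 - 6*(2 + 4*(-5))) - 45)**2 = ((30 - 6*(2 - 20)) - 45)**2 = ((30 - 6*(-18)) - 45)**2 = ((30 + 108) - 45)**2 = (138 - 45)**2 = 93**2 = 8649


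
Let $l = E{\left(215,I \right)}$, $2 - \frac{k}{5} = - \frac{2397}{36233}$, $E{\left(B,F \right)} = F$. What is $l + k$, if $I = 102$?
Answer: $\frac{4070081}{36233} \approx 112.33$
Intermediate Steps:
$k = \frac{374315}{36233}$ ($k = 10 - 5 \left(- \frac{2397}{36233}\right) = 10 - 5 \left(\left(-2397\right) \frac{1}{36233}\right) = 10 - - \frac{11985}{36233} = 10 + \frac{11985}{36233} = \frac{374315}{36233} \approx 10.331$)
$l = 102$
$l + k = 102 + \frac{374315}{36233} = \frac{4070081}{36233}$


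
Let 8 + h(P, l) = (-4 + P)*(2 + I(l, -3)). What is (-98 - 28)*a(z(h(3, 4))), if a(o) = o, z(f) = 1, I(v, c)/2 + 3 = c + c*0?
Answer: -126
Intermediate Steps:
I(v, c) = -6 + 2*c (I(v, c) = -6 + 2*(c + c*0) = -6 + 2*(c + 0) = -6 + 2*c)
h(P, l) = 32 - 10*P (h(P, l) = -8 + (-4 + P)*(2 + (-6 + 2*(-3))) = -8 + (-4 + P)*(2 + (-6 - 6)) = -8 + (-4 + P)*(2 - 12) = -8 + (-4 + P)*(-10) = -8 + (40 - 10*P) = 32 - 10*P)
(-98 - 28)*a(z(h(3, 4))) = (-98 - 28)*1 = -126*1 = -126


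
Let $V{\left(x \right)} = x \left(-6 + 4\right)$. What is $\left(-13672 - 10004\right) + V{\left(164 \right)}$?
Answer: $-24004$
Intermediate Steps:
$V{\left(x \right)} = - 2 x$ ($V{\left(x \right)} = x \left(-2\right) = - 2 x$)
$\left(-13672 - 10004\right) + V{\left(164 \right)} = \left(-13672 - 10004\right) - 328 = -23676 - 328 = -24004$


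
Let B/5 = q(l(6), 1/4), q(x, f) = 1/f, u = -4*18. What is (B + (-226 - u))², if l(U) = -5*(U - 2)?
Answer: 17956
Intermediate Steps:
u = -72
l(U) = 10 - 5*U (l(U) = -5*(-2 + U) = 10 - 5*U)
B = 20 (B = 5/(1/4) = 5/(¼) = 5*4 = 20)
(B + (-226 - u))² = (20 + (-226 - 1*(-72)))² = (20 + (-226 + 72))² = (20 - 154)² = (-134)² = 17956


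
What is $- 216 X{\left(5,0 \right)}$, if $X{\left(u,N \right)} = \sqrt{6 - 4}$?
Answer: $- 216 \sqrt{2} \approx -305.47$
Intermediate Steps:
$X{\left(u,N \right)} = \sqrt{2}$
$- 216 X{\left(5,0 \right)} = - 216 \sqrt{2}$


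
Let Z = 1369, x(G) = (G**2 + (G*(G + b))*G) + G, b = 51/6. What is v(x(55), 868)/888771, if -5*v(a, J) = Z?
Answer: -1369/4443855 ≈ -0.00030807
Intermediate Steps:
b = 17/2 (b = 51*(1/6) = 17/2 ≈ 8.5000)
x(G) = G + G**2 + G**2*(17/2 + G) (x(G) = (G**2 + (G*(G + 17/2))*G) + G = (G**2 + (G*(17/2 + G))*G) + G = (G**2 + G**2*(17/2 + G)) + G = G + G**2 + G**2*(17/2 + G))
v(a, J) = -1369/5 (v(a, J) = -1/5*1369 = -1369/5)
v(x(55), 868)/888771 = -1369/5/888771 = -1369/5*1/888771 = -1369/4443855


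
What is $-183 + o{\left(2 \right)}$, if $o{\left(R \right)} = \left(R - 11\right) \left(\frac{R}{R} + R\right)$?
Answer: $-210$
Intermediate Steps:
$o{\left(R \right)} = \left(1 + R\right) \left(-11 + R\right)$ ($o{\left(R \right)} = \left(-11 + R\right) \left(1 + R\right) = \left(1 + R\right) \left(-11 + R\right)$)
$-183 + o{\left(2 \right)} = -183 - \left(31 - 4\right) = -183 - 27 = -210$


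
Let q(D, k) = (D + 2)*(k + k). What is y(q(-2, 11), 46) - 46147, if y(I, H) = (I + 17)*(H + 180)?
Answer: -42305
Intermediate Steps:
q(D, k) = 2*k*(2 + D) (q(D, k) = (2 + D)*(2*k) = 2*k*(2 + D))
y(I, H) = (17 + I)*(180 + H)
y(q(-2, 11), 46) - 46147 = (3060 + 17*46 + 180*(2*11*(2 - 2)) + 46*(2*11*(2 - 2))) - 46147 = (3060 + 782 + 180*(2*11*0) + 46*(2*11*0)) - 46147 = (3060 + 782 + 180*0 + 46*0) - 46147 = (3060 + 782 + 0 + 0) - 46147 = 3842 - 46147 = -42305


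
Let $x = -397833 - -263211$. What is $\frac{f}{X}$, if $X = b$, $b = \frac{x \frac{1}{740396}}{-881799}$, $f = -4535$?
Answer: $- \frac{493468808608690}{22437} \approx -2.1994 \cdot 10^{10}$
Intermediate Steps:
$x = -134622$ ($x = -397833 + 263211 = -134622$)
$b = \frac{22437}{108813408734}$ ($b = \frac{\left(-134622\right) \frac{1}{740396}}{-881799} = \left(-134622\right) \frac{1}{740396} \left(- \frac{1}{881799}\right) = \left(- \frac{67311}{370198}\right) \left(- \frac{1}{881799}\right) = \frac{22437}{108813408734} \approx 2.062 \cdot 10^{-7}$)
$X = \frac{22437}{108813408734} \approx 2.062 \cdot 10^{-7}$
$\frac{f}{X} = - \frac{4535}{\frac{22437}{108813408734}} = \left(-4535\right) \frac{108813408734}{22437} = - \frac{493468808608690}{22437}$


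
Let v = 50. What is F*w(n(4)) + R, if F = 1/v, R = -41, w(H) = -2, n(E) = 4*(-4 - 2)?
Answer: -1026/25 ≈ -41.040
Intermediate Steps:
n(E) = -24 (n(E) = 4*(-6) = -24)
F = 1/50 ≈ 0.020000
F*w(n(4)) + R = (1/50)*(-2) - 41 = -1/25 - 41 = -1026/25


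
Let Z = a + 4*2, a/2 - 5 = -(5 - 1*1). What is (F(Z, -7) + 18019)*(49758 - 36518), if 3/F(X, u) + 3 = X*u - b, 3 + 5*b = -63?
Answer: 71332697840/299 ≈ 2.3857e+8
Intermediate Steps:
b = -66/5 (b = -⅗ + (⅕)*(-63) = -⅗ - 63/5 = -66/5 ≈ -13.200)
a = 2 (a = 10 + 2*(-(5 - 1*1)) = 10 + 2*(-(5 - 1)) = 10 + 2*(-1*4) = 10 + 2*(-4) = 10 - 8 = 2)
Z = 10 (Z = 2 + 4*2 = 2 + 8 = 10)
F(X, u) = 3/(51/5 + X*u) (F(X, u) = 3/(-3 + (X*u - 1*(-66/5))) = 3/(-3 + (X*u + 66/5)) = 3/(-3 + (66/5 + X*u)) = 3/(51/5 + X*u))
(F(Z, -7) + 18019)*(49758 - 36518) = (15/(51 + 5*10*(-7)) + 18019)*(49758 - 36518) = (15/(51 - 350) + 18019)*13240 = (15/(-299) + 18019)*13240 = (15*(-1/299) + 18019)*13240 = (-15/299 + 18019)*13240 = (5387666/299)*13240 = 71332697840/299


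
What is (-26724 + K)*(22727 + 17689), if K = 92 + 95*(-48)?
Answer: -1260655872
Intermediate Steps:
K = -4468 (K = 92 - 4560 = -4468)
(-26724 + K)*(22727 + 17689) = (-26724 - 4468)*(22727 + 17689) = -31192*40416 = -1260655872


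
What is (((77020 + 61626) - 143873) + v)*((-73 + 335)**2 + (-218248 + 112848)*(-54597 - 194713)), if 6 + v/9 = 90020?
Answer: 21150606816812956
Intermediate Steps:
v = 810126 (v = -54 + 9*90020 = -54 + 810180 = 810126)
(((77020 + 61626) - 143873) + v)*((-73 + 335)**2 + (-218248 + 112848)*(-54597 - 194713)) = (((77020 + 61626) - 143873) + 810126)*((-73 + 335)**2 + (-218248 + 112848)*(-54597 - 194713)) = ((138646 - 143873) + 810126)*(262**2 - 105400*(-249310)) = (-5227 + 810126)*(68644 + 26277274000) = 804899*26277342644 = 21150606816812956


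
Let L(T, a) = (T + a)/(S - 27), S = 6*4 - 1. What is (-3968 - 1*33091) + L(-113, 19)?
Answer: -74071/2 ≈ -37036.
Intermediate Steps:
S = 23 (S = 24 - 1 = 23)
L(T, a) = -T/4 - a/4 (L(T, a) = (T + a)/(23 - 27) = (T + a)/(-4) = (T + a)*(-¼) = -T/4 - a/4)
(-3968 - 1*33091) + L(-113, 19) = (-3968 - 1*33091) + (-¼*(-113) - ¼*19) = (-3968 - 33091) + (113/4 - 19/4) = -37059 + 47/2 = -74071/2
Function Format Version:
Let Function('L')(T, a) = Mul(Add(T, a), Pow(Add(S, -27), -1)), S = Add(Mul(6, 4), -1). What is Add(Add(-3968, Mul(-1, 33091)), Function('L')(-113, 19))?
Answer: Rational(-74071, 2) ≈ -37036.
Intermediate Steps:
S = 23 (S = Add(24, -1) = 23)
Function('L')(T, a) = Add(Mul(Rational(-1, 4), T), Mul(Rational(-1, 4), a)) (Function('L')(T, a) = Mul(Add(T, a), Pow(Add(23, -27), -1)) = Mul(Add(T, a), Pow(-4, -1)) = Mul(Add(T, a), Rational(-1, 4)) = Add(Mul(Rational(-1, 4), T), Mul(Rational(-1, 4), a)))
Add(Add(-3968, Mul(-1, 33091)), Function('L')(-113, 19)) = Add(Add(-3968, Mul(-1, 33091)), Add(Mul(Rational(-1, 4), -113), Mul(Rational(-1, 4), 19))) = Add(Add(-3968, -33091), Add(Rational(113, 4), Rational(-19, 4))) = Add(-37059, Rational(47, 2)) = Rational(-74071, 2)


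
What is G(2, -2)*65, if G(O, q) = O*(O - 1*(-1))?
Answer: 390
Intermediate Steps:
G(O, q) = O*(1 + O) (G(O, q) = O*(O + 1) = O*(1 + O))
G(2, -2)*65 = (2*(1 + 2))*65 = (2*3)*65 = 6*65 = 390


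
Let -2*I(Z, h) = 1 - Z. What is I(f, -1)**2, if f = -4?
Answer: 25/4 ≈ 6.2500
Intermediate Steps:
I(Z, h) = -1/2 + Z/2 (I(Z, h) = -(1 - Z)/2 = -1/2 + Z/2)
I(f, -1)**2 = (-1/2 + (1/2)*(-4))**2 = (-1/2 - 2)**2 = (-5/2)**2 = 25/4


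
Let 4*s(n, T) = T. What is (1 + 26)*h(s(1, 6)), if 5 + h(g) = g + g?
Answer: -54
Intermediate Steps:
s(n, T) = T/4
h(g) = -5 + 2*g (h(g) = -5 + (g + g) = -5 + 2*g)
(1 + 26)*h(s(1, 6)) = (1 + 26)*(-5 + 2*((¼)*6)) = 27*(-5 + 2*(3/2)) = 27*(-5 + 3) = 27*(-2) = -54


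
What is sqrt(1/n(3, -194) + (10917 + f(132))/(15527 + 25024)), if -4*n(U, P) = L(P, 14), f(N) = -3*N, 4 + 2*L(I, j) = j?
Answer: I*sqrt(50389445)/9655 ≈ 0.73522*I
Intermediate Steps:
L(I, j) = -2 + j/2
n(U, P) = -5/4 (n(U, P) = -(-2 + (1/2)*14)/4 = -(-2 + 7)/4 = -1/4*5 = -5/4)
sqrt(1/n(3, -194) + (10917 + f(132))/(15527 + 25024)) = sqrt(1/(-5/4) + (10917 - 3*132)/(15527 + 25024)) = sqrt(-4/5 + (10917 - 396)/40551) = sqrt(-4/5 + 10521*(1/40551)) = sqrt(-4/5 + 501/1931) = sqrt(-5219/9655) = I*sqrt(50389445)/9655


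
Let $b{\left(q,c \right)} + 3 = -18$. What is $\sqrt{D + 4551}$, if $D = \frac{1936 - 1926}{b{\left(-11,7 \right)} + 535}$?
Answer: $\frac{2 \sqrt{75147571}}{257} \approx 67.461$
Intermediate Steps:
$b{\left(q,c \right)} = -21$ ($b{\left(q,c \right)} = -3 - 18 = -21$)
$D = \frac{5}{257}$ ($D = \frac{1936 - 1926}{-21 + 535} = \frac{10}{514} = 10 \cdot \frac{1}{514} = \frac{5}{257} \approx 0.019455$)
$\sqrt{D + 4551} = \sqrt{\frac{5}{257} + 4551} = \sqrt{\frac{1169612}{257}} = \frac{2 \sqrt{75147571}}{257}$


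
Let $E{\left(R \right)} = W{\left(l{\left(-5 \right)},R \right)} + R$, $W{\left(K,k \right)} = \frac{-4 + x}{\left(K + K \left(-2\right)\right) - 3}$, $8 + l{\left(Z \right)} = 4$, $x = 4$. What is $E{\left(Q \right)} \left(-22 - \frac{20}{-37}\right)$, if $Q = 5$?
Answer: $- \frac{3970}{37} \approx -107.3$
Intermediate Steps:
$l{\left(Z \right)} = -4$ ($l{\left(Z \right)} = -8 + 4 = -4$)
$W{\left(K,k \right)} = 0$ ($W{\left(K,k \right)} = \frac{-4 + 4}{\left(K + K \left(-2\right)\right) - 3} = \frac{0}{\left(K - 2 K\right) - 3} = \frac{0}{- K - 3} = \frac{0}{-3 - K} = 0$)
$E{\left(R \right)} = R$ ($E{\left(R \right)} = 0 + R = R$)
$E{\left(Q \right)} \left(-22 - \frac{20}{-37}\right) = 5 \left(-22 - \frac{20}{-37}\right) = 5 \left(-22 - - \frac{20}{37}\right) = 5 \left(-22 + \frac{20}{37}\right) = 5 \left(- \frac{794}{37}\right) = - \frac{3970}{37}$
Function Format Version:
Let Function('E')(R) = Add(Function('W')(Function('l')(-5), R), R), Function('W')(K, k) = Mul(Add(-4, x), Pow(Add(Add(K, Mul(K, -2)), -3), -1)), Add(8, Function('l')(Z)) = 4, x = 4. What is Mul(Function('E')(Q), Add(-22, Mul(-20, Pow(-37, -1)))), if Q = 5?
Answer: Rational(-3970, 37) ≈ -107.30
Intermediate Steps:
Function('l')(Z) = -4 (Function('l')(Z) = Add(-8, 4) = -4)
Function('W')(K, k) = 0 (Function('W')(K, k) = Mul(Add(-4, 4), Pow(Add(Add(K, Mul(K, -2)), -3), -1)) = Mul(0, Pow(Add(Add(K, Mul(-2, K)), -3), -1)) = Mul(0, Pow(Add(Mul(-1, K), -3), -1)) = Mul(0, Pow(Add(-3, Mul(-1, K)), -1)) = 0)
Function('E')(R) = R (Function('E')(R) = Add(0, R) = R)
Mul(Function('E')(Q), Add(-22, Mul(-20, Pow(-37, -1)))) = Mul(5, Add(-22, Mul(-20, Pow(-37, -1)))) = Mul(5, Add(-22, Mul(-20, Rational(-1, 37)))) = Mul(5, Add(-22, Rational(20, 37))) = Mul(5, Rational(-794, 37)) = Rational(-3970, 37)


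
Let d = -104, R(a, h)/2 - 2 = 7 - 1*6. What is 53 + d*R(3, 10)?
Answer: -571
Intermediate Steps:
R(a, h) = 6 (R(a, h) = 4 + 2*(7 - 1*6) = 4 + 2*(7 - 6) = 4 + 2*1 = 4 + 2 = 6)
53 + d*R(3, 10) = 53 - 104*6 = 53 - 624 = -571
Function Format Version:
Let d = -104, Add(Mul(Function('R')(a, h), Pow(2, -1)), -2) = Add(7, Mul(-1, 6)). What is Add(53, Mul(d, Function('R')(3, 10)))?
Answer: -571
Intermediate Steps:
Function('R')(a, h) = 6 (Function('R')(a, h) = Add(4, Mul(2, Add(7, Mul(-1, 6)))) = Add(4, Mul(2, Add(7, -6))) = Add(4, Mul(2, 1)) = Add(4, 2) = 6)
Add(53, Mul(d, Function('R')(3, 10))) = Add(53, Mul(-104, 6)) = Add(53, -624) = -571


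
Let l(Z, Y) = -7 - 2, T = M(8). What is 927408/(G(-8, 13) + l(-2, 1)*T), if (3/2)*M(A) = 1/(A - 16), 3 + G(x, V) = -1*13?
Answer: -3709632/61 ≈ -60814.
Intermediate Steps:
G(x, V) = -16 (G(x, V) = -3 - 1*13 = -3 - 13 = -16)
M(A) = 2/(3*(-16 + A)) (M(A) = 2/(3*(A - 16)) = 2/(3*(-16 + A)))
T = -1/12 (T = 2/(3*(-16 + 8)) = (⅔)/(-8) = (⅔)*(-⅛) = -1/12 ≈ -0.083333)
l(Z, Y) = -9
927408/(G(-8, 13) + l(-2, 1)*T) = 927408/(-16 - 9*(-1/12)) = 927408/(-16 + ¾) = 927408/(-61/4) = 927408*(-4/61) = -3709632/61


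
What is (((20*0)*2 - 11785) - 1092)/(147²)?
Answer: -12877/21609 ≈ -0.59591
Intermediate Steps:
(((20*0)*2 - 11785) - 1092)/(147²) = ((0*2 - 11785) - 1092)/21609 = ((0 - 11785) - 1092)*(1/21609) = (-11785 - 1092)*(1/21609) = -12877*1/21609 = -12877/21609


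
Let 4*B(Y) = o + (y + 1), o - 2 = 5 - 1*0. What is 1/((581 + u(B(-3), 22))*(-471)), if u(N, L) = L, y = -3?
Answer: -1/284013 ≈ -3.5210e-6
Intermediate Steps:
o = 7 (o = 2 + (5 - 1*0) = 2 + (5 + 0) = 2 + 5 = 7)
B(Y) = 5/4 (B(Y) = (7 + (-3 + 1))/4 = (7 - 2)/4 = (¼)*5 = 5/4)
1/((581 + u(B(-3), 22))*(-471)) = 1/((581 + 22)*(-471)) = -1/471/603 = (1/603)*(-1/471) = -1/284013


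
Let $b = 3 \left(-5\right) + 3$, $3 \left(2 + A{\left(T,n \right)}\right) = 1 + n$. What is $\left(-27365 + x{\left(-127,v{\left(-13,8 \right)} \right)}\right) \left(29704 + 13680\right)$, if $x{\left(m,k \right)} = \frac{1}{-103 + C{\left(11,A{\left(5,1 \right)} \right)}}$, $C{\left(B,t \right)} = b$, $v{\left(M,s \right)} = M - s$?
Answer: $- \frac{136528406784}{115} \approx -1.1872 \cdot 10^{9}$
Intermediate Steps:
$A{\left(T,n \right)} = - \frac{5}{3} + \frac{n}{3}$ ($A{\left(T,n \right)} = -2 + \frac{1 + n}{3} = -2 + \left(\frac{1}{3} + \frac{n}{3}\right) = - \frac{5}{3} + \frac{n}{3}$)
$b = -12$ ($b = -15 + 3 = -12$)
$C{\left(B,t \right)} = -12$
$x{\left(m,k \right)} = - \frac{1}{115}$ ($x{\left(m,k \right)} = \frac{1}{-103 - 12} = \frac{1}{-115} = - \frac{1}{115}$)
$\left(-27365 + x{\left(-127,v{\left(-13,8 \right)} \right)}\right) \left(29704 + 13680\right) = \left(-27365 - \frac{1}{115}\right) \left(29704 + 13680\right) = \left(- \frac{3146976}{115}\right) 43384 = - \frac{136528406784}{115}$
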